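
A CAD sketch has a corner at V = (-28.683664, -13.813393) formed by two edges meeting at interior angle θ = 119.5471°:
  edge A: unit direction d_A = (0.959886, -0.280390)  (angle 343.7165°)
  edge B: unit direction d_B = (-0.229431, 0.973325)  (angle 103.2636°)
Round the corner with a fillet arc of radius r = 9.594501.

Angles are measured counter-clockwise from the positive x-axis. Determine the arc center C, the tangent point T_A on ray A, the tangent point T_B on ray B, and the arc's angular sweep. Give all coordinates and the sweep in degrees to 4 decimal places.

center=(-20.6276,-6.1712) T_A=(-23.3178,-15.3808) T_B=(-29.9662,-8.3724) sweep=60.4529

bisector direction at 43.4900° = (0.725494,0.688229)
center distance |VC| = r/sin(θ/2) = 9.594501/sin(59.7736°) = 11.104200
C = V + |VC|·bis = (-20.6276,-6.1712)
T_A = V + ((C−V)·d_A)·d_A = V + 5.5901·d_A = (-23.3178,-15.3808)
T_B = V + ((C−V)·d_B)·d_B = V + 5.5901·d_B = (-29.9662,-8.3724)
sweep = 180° − θ = 60.4529°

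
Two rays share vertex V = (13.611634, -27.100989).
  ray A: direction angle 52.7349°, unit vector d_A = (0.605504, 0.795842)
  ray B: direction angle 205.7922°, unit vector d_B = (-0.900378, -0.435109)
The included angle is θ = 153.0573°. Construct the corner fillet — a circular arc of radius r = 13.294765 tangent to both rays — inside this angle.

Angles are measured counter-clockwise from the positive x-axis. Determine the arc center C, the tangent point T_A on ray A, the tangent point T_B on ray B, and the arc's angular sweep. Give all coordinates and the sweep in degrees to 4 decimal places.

bisector direction at 129.2635° = (-0.632888,0.774243)
center distance |VC| = r/sin(θ/2) = 13.294765/sin(76.5286°) = 13.670899
C = V + |VC|·bis = (4.9595,-16.5164)
T_A = V + ((C−V)·d_A)·d_A = V + 3.1848·d_A = (15.5400,-24.5664)
T_B = V + ((C−V)·d_B)·d_B = V + 3.1848·d_B = (10.7441,-28.4867)
sweep = 180° − θ = 26.9427°

center=(4.9595,-16.5164) T_A=(15.5400,-24.5664) T_B=(10.7441,-28.4867) sweep=26.9427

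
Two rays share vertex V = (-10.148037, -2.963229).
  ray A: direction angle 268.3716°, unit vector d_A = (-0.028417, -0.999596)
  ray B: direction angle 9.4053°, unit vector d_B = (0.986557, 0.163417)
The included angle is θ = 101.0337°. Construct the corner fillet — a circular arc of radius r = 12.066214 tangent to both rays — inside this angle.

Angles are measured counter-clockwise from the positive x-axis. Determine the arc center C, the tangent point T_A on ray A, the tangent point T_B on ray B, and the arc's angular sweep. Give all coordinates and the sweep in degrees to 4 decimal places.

center=(1.6308,-13.2428) T_A=(-10.4305,-12.8999) T_B=(-0.3410,-1.3388) sweep=78.9663

bisector direction at 318.8884° = (0.753431,-0.657527)
center distance |VC| = r/sin(θ/2) = 12.066214/sin(50.5168°) = 15.633626
C = V + |VC|·bis = (1.6308,-13.2428)
T_A = V + ((C−V)·d_A)·d_A = V + 9.9407·d_A = (-10.4305,-12.8999)
T_B = V + ((C−V)·d_B)·d_B = V + 9.9407·d_B = (-0.3410,-1.3388)
sweep = 180° − θ = 78.9663°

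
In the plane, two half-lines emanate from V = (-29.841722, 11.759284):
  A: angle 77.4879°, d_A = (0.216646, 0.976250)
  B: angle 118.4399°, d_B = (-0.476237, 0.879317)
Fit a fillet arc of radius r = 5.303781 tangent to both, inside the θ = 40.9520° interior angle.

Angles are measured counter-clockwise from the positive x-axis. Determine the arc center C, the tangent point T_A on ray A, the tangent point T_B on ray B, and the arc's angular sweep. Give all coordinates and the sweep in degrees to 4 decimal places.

center=(-31.9424,26.7747) T_A=(-26.7645,25.6257) T_B=(-36.6061,24.2489) sweep=139.0480

bisector direction at 97.9639° = (-0.138549,0.990356)
center distance |VC| = r/sin(θ/2) = 5.303781/sin(20.4760°) = 15.161674
C = V + |VC|·bis = (-31.9424,26.7747)
T_A = V + ((C−V)·d_A)·d_A = V + 14.2037·d_A = (-26.7645,25.6257)
T_B = V + ((C−V)·d_B)·d_B = V + 14.2037·d_B = (-36.6061,24.2489)
sweep = 180° − θ = 139.0480°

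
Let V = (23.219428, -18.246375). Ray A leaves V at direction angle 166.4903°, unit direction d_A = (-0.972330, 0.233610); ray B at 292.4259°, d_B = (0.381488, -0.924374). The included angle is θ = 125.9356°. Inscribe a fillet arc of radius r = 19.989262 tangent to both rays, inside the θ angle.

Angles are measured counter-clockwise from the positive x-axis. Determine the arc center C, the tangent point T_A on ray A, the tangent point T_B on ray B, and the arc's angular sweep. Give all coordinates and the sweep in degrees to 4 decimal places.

bisector direction at 229.4581° = (-0.650004,-0.759931)
center distance |VC| = r/sin(θ/2) = 19.989262/sin(62.9678°) = 22.440903
C = V + |VC|·bis = (8.6328,-35.2999)
T_A = V + ((C−V)·d_A)·d_A = V + 10.1992·d_A = (13.3024,-15.8637)
T_B = V + ((C−V)·d_B)·d_B = V + 10.1992·d_B = (27.1103,-27.6742)
sweep = 180° − θ = 54.0644°

center=(8.6328,-35.2999) T_A=(13.3024,-15.8637) T_B=(27.1103,-27.6742) sweep=54.0644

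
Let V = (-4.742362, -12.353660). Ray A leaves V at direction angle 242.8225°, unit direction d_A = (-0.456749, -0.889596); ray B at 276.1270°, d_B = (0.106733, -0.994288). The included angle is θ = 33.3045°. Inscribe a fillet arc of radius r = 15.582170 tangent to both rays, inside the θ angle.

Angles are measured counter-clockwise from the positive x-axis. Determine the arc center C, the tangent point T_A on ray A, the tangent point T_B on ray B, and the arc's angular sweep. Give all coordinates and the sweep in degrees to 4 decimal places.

center=(-14.6752,-65.8150) T_A=(-28.5370,-58.6978) T_B=(0.8180,-64.1519) sweep=146.6955

bisector direction at 259.4747° = (-0.182669,-0.983175)
center distance |VC| = r/sin(θ/2) = 15.582170/sin(16.6522°) = 54.376227
C = V + |VC|·bis = (-14.6752,-65.8150)
T_A = V + ((C−V)·d_A)·d_A = V + 52.0958·d_A = (-28.5370,-58.6978)
T_B = V + ((C−V)·d_B)·d_B = V + 52.0958·d_B = (0.8180,-64.1519)
sweep = 180° − θ = 146.6955°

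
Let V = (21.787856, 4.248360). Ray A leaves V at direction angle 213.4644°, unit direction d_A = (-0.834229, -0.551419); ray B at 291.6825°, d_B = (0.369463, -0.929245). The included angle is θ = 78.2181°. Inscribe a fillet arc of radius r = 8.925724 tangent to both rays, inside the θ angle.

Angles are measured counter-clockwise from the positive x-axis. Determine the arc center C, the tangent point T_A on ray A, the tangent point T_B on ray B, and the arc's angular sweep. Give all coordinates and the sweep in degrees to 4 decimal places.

bisector direction at 252.5735° = (-0.299483,-0.954102)
center distance |VC| = r/sin(θ/2) = 8.925724/sin(39.1091°) = 14.149884
C = V + |VC|·bis = (17.5502,-9.2521)
T_A = V + ((C−V)·d_A)·d_A = V + 10.9796·d_A = (12.6284,-1.8060)
T_B = V + ((C−V)·d_B)·d_B = V + 10.9796·d_B = (25.8444,-5.9543)
sweep = 180° − θ = 101.7819°

center=(17.5502,-9.2521) T_A=(12.6284,-1.8060) T_B=(25.8444,-5.9543) sweep=101.7819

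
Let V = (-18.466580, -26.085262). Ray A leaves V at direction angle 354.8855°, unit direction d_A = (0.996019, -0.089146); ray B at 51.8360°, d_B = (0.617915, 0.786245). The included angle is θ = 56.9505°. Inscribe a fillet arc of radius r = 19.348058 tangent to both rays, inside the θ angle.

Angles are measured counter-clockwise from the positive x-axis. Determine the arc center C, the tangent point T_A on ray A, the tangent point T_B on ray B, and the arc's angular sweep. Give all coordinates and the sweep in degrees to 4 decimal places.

bisector direction at 23.3607° = (0.918026,0.396519)
center distance |VC| = r/sin(θ/2) = 19.348058/sin(28.4752°) = 40.580760
C = V + |VC|·bis = (18.7876,-9.9942)
T_A = V + ((C−V)·d_A)·d_A = V + 35.6714·d_A = (17.0628,-29.2652)
T_B = V + ((C−V)·d_B)·d_B = V + 35.6714·d_B = (3.5753,1.9612)
sweep = 180° − θ = 123.0495°

center=(18.7876,-9.9942) T_A=(17.0628,-29.2652) T_B=(3.5753,1.9612) sweep=123.0495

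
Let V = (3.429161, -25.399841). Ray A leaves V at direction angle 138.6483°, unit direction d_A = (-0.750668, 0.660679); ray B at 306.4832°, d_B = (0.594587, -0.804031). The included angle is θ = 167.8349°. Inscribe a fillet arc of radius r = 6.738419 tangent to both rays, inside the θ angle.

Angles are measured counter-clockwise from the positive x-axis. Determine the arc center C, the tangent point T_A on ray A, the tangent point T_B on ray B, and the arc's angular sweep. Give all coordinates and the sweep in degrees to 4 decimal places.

center=(-1.5618,-29.9838) T_A=(2.8901,-24.9254) T_B=(3.8561,-25.9772) sweep=12.1651

bisector direction at 222.5657° = (-0.736502,-0.676436)
center distance |VC| = r/sin(θ/2) = 6.738419/sin(83.9175°) = 6.776569
C = V + |VC|·bis = (-1.5618,-29.9838)
T_A = V + ((C−V)·d_A)·d_A = V + 0.7181·d_A = (2.8901,-24.9254)
T_B = V + ((C−V)·d_B)·d_B = V + 0.7181·d_B = (3.8561,-25.9772)
sweep = 180° − θ = 12.1651°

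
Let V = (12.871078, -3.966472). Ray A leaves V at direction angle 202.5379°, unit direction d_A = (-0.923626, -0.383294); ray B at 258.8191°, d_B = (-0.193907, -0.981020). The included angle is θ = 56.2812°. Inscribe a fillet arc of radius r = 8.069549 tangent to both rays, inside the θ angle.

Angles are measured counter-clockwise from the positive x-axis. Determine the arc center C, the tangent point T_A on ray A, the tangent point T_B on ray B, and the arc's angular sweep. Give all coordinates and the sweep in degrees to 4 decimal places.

bisector direction at 230.6785° = (-0.633671,-0.773602)
center distance |VC| = r/sin(θ/2) = 8.069549/sin(28.1406°) = 17.109666
C = V + |VC|·bis = (2.0292,-17.2026)
T_A = V + ((C−V)·d_A)·d_A = V + 15.0872·d_A = (-1.0638,-9.7493)
T_B = V + ((C−V)·d_B)·d_B = V + 15.0872·d_B = (9.9456,-18.7673)
sweep = 180° − θ = 123.7188°

center=(2.0292,-17.2026) T_A=(-1.0638,-9.7493) T_B=(9.9456,-18.7673) sweep=123.7188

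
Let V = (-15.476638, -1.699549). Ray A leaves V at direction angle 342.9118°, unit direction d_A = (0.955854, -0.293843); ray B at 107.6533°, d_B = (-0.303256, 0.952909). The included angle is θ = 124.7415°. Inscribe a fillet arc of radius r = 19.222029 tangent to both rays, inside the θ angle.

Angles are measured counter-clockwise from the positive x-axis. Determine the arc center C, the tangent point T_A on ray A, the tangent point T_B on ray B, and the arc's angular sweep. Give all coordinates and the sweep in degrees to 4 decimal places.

center=(-0.2110,13.7174) T_A=(-5.8593,-4.6561) T_B=(-18.5279,7.8882) sweep=55.2585

bisector direction at 45.2826° = (0.703611,0.710585)
center distance |VC| = r/sin(θ/2) = 19.222029/sin(62.3708°) = 21.696102
C = V + |VC|·bis = (-0.2110,13.7174)
T_A = V + ((C−V)·d_A)·d_A = V + 10.0615·d_A = (-5.8593,-4.6561)
T_B = V + ((C−V)·d_B)·d_B = V + 10.0615·d_B = (-18.5279,7.8882)
sweep = 180° − θ = 55.2585°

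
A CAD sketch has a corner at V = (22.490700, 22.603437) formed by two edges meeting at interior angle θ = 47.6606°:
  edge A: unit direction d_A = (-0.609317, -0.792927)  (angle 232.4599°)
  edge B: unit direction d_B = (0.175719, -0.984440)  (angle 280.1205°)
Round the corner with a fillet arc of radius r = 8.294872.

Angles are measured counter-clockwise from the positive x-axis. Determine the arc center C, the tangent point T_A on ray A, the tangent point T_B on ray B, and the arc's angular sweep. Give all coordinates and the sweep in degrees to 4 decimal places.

center=(17.6249,2.6580) T_A=(11.0477,7.7122) T_B=(25.7907,4.1156) sweep=132.3394

bisector direction at 256.2902° = (-0.237004,-0.971509)
center distance |VC| = r/sin(θ/2) = 8.294872/sin(23.8303°) = 20.530382
C = V + |VC|·bis = (17.6249,2.6580)
T_A = V + ((C−V)·d_A)·d_A = V + 18.7801·d_A = (11.0477,7.7122)
T_B = V + ((C−V)·d_B)·d_B = V + 18.7801·d_B = (25.7907,4.1156)
sweep = 180° − θ = 132.3394°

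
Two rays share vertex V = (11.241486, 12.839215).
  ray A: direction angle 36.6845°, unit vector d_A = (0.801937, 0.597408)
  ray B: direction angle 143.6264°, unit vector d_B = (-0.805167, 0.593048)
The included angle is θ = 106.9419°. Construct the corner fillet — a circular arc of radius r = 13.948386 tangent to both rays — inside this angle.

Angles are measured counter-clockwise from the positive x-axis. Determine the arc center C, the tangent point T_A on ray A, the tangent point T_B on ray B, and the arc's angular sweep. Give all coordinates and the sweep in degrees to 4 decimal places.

center=(11.1944,30.1975) T_A=(19.5273,19.0118) T_B=(2.9223,18.9667) sweep=73.0581

bisector direction at 90.1555° = (-0.002713,0.999996)
center distance |VC| = r/sin(θ/2) = 13.948386/sin(53.4710°) = 17.358343
C = V + |VC|·bis = (11.1944,30.1975)
T_A = V + ((C−V)·d_A)·d_A = V + 10.3322·d_A = (19.5273,19.0118)
T_B = V + ((C−V)·d_B)·d_B = V + 10.3322·d_B = (2.9223,18.9667)
sweep = 180° − θ = 73.0581°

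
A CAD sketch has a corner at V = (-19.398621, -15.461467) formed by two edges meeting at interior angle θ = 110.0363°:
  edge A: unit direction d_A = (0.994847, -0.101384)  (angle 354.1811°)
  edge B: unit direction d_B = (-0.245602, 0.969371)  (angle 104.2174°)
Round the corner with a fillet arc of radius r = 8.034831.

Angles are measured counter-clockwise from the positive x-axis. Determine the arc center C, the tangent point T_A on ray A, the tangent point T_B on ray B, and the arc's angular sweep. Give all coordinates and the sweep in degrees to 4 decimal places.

bisector direction at 49.1993° = (0.653431,0.756987)
center distance |VC| = r/sin(θ/2) = 8.034831/sin(55.0181°) = 9.806543
C = V + |VC|·bis = (-12.9907,-8.0380)
T_A = V + ((C−V)·d_A)·d_A = V + 5.6223·d_A = (-13.8053,-16.0315)
T_B = V + ((C−V)·d_B)·d_B = V + 5.6223·d_B = (-20.7795,-10.0114)
sweep = 180° − θ = 69.9637°

center=(-12.9907,-8.0380) T_A=(-13.8053,-16.0315) T_B=(-20.7795,-10.0114) sweep=69.9637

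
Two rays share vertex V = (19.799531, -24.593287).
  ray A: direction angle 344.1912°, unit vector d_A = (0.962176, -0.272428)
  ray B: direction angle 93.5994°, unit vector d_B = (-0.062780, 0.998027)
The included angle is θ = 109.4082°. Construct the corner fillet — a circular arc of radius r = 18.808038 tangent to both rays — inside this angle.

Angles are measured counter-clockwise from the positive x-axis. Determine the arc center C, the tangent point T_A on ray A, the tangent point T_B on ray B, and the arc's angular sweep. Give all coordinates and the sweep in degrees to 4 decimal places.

center=(37.7346,-10.1240) T_A=(32.6107,-28.2206) T_B=(18.9636,-11.3047) sweep=70.5918

bisector direction at 38.8953° = (0.778295,0.627899)
center distance |VC| = r/sin(θ/2) = 18.808038/sin(54.7041°) = 23.044013
C = V + |VC|·bis = (37.7346,-10.1240)
T_A = V + ((C−V)·d_A)·d_A = V + 13.3148·d_A = (32.6107,-28.2206)
T_B = V + ((C−V)·d_B)·d_B = V + 13.3148·d_B = (18.9636,-11.3047)
sweep = 180° − θ = 70.5918°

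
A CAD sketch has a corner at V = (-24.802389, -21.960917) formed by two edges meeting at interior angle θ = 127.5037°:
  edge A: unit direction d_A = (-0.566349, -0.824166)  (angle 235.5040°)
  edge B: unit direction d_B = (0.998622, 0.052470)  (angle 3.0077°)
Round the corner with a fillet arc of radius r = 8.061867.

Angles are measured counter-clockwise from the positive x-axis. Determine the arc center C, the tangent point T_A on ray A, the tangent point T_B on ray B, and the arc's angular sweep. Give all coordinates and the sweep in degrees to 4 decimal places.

bisector direction at 299.2559° = (0.488710,-0.872446)
center distance |VC| = r/sin(θ/2) = 8.061867/sin(63.7518°) = 8.988721
C = V + |VC|·bis = (-20.4095,-29.8031)
T_A = V + ((C−V)·d_A)·d_A = V + 3.9753·d_A = (-27.0538,-25.2373)
T_B = V + ((C−V)·d_B)·d_B = V + 3.9753·d_B = (-20.8325,-21.7523)
sweep = 180° − θ = 52.4963°

center=(-20.4095,-29.8031) T_A=(-27.0538,-25.2373) T_B=(-20.8325,-21.7523) sweep=52.4963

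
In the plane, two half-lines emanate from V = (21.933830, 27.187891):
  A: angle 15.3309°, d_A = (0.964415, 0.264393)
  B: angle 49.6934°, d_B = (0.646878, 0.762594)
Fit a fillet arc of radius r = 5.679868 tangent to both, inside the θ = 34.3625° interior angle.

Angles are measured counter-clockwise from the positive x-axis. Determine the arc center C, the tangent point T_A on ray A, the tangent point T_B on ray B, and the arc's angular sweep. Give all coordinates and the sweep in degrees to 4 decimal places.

center=(38.1484,37.5225) T_A=(39.6501,32.0448) T_B=(33.8170,41.1967) sweep=145.6375

bisector direction at 32.5122° = (0.843277,0.537478)
center distance |VC| = r/sin(θ/2) = 5.679868/sin(17.1812°) = 19.228016
C = V + |VC|·bis = (38.1484,37.5225)
T_A = V + ((C−V)·d_A)·d_A = V + 18.3700·d_A = (39.6501,32.0448)
T_B = V + ((C−V)·d_B)·d_B = V + 18.3700·d_B = (33.8170,41.1967)
sweep = 180° − θ = 145.6375°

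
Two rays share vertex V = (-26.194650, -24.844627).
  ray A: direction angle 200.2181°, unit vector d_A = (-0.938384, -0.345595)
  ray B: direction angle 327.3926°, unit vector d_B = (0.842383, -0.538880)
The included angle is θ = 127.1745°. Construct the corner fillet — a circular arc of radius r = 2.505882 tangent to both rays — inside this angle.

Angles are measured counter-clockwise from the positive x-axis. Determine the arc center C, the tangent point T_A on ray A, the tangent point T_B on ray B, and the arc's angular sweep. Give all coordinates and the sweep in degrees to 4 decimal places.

center=(-26.4966,-27.6262) T_A=(-27.3626,-25.2748) T_B=(-25.1462,-25.5153) sweep=52.8255

bisector direction at 263.8054° = (-0.107907,-0.994161)
center distance |VC| = r/sin(θ/2) = 2.505882/sin(63.5872°) = 2.797952
C = V + |VC|·bis = (-26.4966,-27.6262)
T_A = V + ((C−V)·d_A)·d_A = V + 1.2446·d_A = (-27.3626,-25.2748)
T_B = V + ((C−V)·d_B)·d_B = V + 1.2446·d_B = (-25.1462,-25.5153)
sweep = 180° − θ = 52.8255°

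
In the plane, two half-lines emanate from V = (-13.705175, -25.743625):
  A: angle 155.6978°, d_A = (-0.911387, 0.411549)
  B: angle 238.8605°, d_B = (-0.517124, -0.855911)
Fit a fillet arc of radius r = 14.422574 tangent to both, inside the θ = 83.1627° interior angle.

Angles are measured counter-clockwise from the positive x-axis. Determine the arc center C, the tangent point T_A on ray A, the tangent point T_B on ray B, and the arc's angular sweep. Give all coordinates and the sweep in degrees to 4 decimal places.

bisector direction at 197.2792° = (-0.954869,-0.297027)
center distance |VC| = r/sin(θ/2) = 14.422574/sin(41.5814°) = 21.731126
C = V + |VC|·bis = (-34.4556,-32.1984)
T_A = V + ((C−V)·d_A)·d_A = V + 16.2552·d_A = (-28.5200,-19.0538)
T_B = V + ((C−V)·d_B)·d_B = V + 16.2552·d_B = (-22.1111,-39.6566)
sweep = 180° − θ = 96.8373°

center=(-34.4556,-32.1984) T_A=(-28.5200,-19.0538) T_B=(-22.1111,-39.6566) sweep=96.8373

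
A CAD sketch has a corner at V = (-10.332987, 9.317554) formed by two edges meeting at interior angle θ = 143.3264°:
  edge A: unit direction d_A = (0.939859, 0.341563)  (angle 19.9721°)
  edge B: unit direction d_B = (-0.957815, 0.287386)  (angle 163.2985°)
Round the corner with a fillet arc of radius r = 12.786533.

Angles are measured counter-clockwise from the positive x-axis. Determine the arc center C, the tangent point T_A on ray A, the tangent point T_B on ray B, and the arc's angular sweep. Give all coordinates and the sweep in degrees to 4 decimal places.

center=(-10.7174,22.7826) T_A=(-6.3500,10.7650) T_B=(-14.3921,10.5355) sweep=36.6736

bisector direction at 91.6353° = (-0.028537,0.999593)
center distance |VC| = r/sin(θ/2) = 12.786533/sin(71.6632°) = 13.470517
C = V + |VC|·bis = (-10.7174,22.7826)
T_A = V + ((C−V)·d_A)·d_A = V + 4.2379·d_A = (-6.3500,10.7650)
T_B = V + ((C−V)·d_B)·d_B = V + 4.2379·d_B = (-14.3921,10.5355)
sweep = 180° − θ = 36.6736°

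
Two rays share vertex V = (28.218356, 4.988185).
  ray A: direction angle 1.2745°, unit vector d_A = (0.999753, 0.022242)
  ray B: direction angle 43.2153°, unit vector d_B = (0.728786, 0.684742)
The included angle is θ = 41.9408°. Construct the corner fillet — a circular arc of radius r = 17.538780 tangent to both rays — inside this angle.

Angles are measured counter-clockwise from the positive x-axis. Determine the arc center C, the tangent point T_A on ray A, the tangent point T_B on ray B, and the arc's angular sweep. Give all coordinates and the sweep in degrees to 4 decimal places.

center=(73.5777,23.5405) T_A=(73.9678,6.0060) T_B=(61.5681,36.3225) sweep=138.0592

bisector direction at 22.2449° = (0.925574,0.378566)
center distance |VC| = r/sin(θ/2) = 17.538780/sin(20.9704°) = 49.006666
C = V + |VC|·bis = (73.5777,23.5405)
T_A = V + ((C−V)·d_A)·d_A = V + 45.7607·d_A = (73.9678,6.0060)
T_B = V + ((C−V)·d_B)·d_B = V + 45.7607·d_B = (61.5681,36.3225)
sweep = 180° − θ = 138.0592°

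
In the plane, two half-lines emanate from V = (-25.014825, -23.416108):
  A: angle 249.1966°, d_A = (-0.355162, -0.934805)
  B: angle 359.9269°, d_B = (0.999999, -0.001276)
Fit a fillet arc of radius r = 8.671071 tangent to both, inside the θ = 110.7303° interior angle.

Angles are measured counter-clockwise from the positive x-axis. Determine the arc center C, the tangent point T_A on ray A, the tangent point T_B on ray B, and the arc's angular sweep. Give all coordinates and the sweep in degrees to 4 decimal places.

bisector direction at 304.5618° = (0.567294,-0.823515)
center distance |VC| = r/sin(θ/2) = 8.671071/sin(55.3651°) = 10.538609
C = V + |VC|·bis = (-19.0363,-32.0948)
T_A = V + ((C−V)·d_A)·d_A = V + 5.9896·d_A = (-27.1421,-29.0152)
T_B = V + ((C−V)·d_B)·d_B = V + 5.9896·d_B = (-19.0253,-23.4237)
sweep = 180° − θ = 69.2697°

center=(-19.0363,-32.0948) T_A=(-27.1421,-29.0152) T_B=(-19.0253,-23.4237) sweep=69.2697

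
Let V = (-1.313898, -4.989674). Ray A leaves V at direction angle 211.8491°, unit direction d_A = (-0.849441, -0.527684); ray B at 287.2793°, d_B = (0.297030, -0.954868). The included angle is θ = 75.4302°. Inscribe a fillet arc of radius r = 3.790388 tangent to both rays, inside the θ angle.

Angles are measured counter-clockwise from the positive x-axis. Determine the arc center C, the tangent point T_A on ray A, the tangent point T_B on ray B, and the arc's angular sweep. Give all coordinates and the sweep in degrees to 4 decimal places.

bisector direction at 249.5642° = (-0.349158,-0.937064)
center distance |VC| = r/sin(θ/2) = 3.790388/sin(37.7151°) = 6.196122
C = V + |VC|·bis = (-3.4773,-10.7958)
T_A = V + ((C−V)·d_A)·d_A = V + 4.9015·d_A = (-5.4774,-7.5761)
T_B = V + ((C−V)·d_B)·d_B = V + 4.9015·d_B = (0.1420,-9.6700)
sweep = 180° − θ = 104.5698°

center=(-3.4773,-10.7958) T_A=(-5.4774,-7.5761) T_B=(0.1420,-9.6700) sweep=104.5698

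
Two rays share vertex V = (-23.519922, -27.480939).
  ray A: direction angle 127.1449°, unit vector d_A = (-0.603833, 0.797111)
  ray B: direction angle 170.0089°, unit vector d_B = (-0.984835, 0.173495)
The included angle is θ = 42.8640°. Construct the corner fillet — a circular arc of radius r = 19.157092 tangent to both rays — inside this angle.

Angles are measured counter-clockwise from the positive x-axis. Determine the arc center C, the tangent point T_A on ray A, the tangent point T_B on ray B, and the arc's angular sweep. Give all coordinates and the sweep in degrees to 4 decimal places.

bisector direction at 148.5769° = (-0.853341,0.521354)
center distance |VC| = r/sin(θ/2) = 19.157092/sin(21.4320°) = 52.428198
C = V + |VC|·bis = (-68.2590,-0.1473)
T_A = V + ((C−V)·d_A)·d_A = V + 48.8029·d_A = (-52.9887,11.4204)
T_B = V + ((C−V)·d_B)·d_B = V + 48.8029·d_B = (-71.5827,-19.0139)
sweep = 180° − θ = 137.1360°

center=(-68.2590,-0.1473) T_A=(-52.9887,11.4204) T_B=(-71.5827,-19.0139) sweep=137.1360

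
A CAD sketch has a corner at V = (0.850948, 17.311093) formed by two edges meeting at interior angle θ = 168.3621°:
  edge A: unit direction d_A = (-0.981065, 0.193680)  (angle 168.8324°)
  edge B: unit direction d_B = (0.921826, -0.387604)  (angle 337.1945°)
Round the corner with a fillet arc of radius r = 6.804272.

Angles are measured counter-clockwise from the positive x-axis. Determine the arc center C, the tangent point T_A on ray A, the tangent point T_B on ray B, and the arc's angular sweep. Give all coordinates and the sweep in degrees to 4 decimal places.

center=(-1.1472,10.7700) T_A=(0.1707,17.4454) T_B=(1.4902,17.0423) sweep=11.6379

bisector direction at 253.0134° = (-0.292147,-0.956373)
center distance |VC| = r/sin(θ/2) = 6.804272/sin(84.1810°) = 6.839514
C = V + |VC|·bis = (-1.1472,10.7700)
T_A = V + ((C−V)·d_A)·d_A = V + 0.6934·d_A = (0.1707,17.4454)
T_B = V + ((C−V)·d_B)·d_B = V + 0.6934·d_B = (1.4902,17.0423)
sweep = 180° − θ = 11.6379°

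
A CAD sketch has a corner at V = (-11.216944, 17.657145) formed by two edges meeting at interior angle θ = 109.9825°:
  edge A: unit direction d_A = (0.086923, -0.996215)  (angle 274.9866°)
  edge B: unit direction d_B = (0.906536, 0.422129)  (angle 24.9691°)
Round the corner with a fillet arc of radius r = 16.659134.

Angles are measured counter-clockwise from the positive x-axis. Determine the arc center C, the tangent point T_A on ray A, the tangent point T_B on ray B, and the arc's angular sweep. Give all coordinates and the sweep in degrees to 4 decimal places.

center=(6.3934,7.4807) T_A=(-10.2027,6.0327) T_B=(-0.6389,22.5828) sweep=70.0175

bisector direction at 329.9779° = (0.865832,-0.500335)
center distance |VC| = r/sin(θ/2) = 16.659134/sin(54.9913°) = 20.339223
C = V + |VC|·bis = (6.3934,7.4807)
T_A = V + ((C−V)·d_A)·d_A = V + 11.6686·d_A = (-10.2027,6.0327)
T_B = V + ((C−V)·d_B)·d_B = V + 11.6686·d_B = (-0.6389,22.5828)
sweep = 180° − θ = 70.0175°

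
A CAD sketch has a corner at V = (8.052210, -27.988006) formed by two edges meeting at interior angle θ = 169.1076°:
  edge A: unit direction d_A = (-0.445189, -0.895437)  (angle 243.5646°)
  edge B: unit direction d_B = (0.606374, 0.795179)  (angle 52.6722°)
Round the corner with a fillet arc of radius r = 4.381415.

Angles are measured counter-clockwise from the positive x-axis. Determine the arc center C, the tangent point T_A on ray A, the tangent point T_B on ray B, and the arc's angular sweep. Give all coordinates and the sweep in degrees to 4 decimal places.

bisector direction at 328.1184° = (0.849141,-0.528166)
center distance |VC| = r/sin(θ/2) = 4.381415/sin(84.5538°) = 4.401283
C = V + |VC|·bis = (11.7895,-30.3126)
T_A = V + ((C−V)·d_A)·d_A = V + 0.4177·d_A = (7.8662,-28.3621)
T_B = V + ((C−V)·d_B)·d_B = V + 0.4177·d_B = (8.3055,-27.6558)
sweep = 180° − θ = 10.8924°

center=(11.7895,-30.3126) T_A=(7.8662,-28.3621) T_B=(8.3055,-27.6558) sweep=10.8924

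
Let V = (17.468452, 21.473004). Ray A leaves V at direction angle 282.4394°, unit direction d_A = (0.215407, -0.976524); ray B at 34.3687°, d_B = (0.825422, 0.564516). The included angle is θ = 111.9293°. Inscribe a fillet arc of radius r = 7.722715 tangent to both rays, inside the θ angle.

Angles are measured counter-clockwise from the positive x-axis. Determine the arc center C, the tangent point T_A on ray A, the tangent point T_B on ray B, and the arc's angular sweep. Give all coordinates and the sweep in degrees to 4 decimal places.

bisector direction at 338.4040° = (0.929803,-0.368059)
center distance |VC| = r/sin(θ/2) = 7.722715/sin(55.9646°) = 9.319157
C = V + |VC|·bis = (26.1334,18.0430)
T_A = V + ((C−V)·d_A)·d_A = V + 5.2160·d_A = (18.5920,16.3795)
T_B = V + ((C−V)·d_B)·d_B = V + 5.2160·d_B = (21.7738,24.4175)
sweep = 180° − θ = 68.0707°

center=(26.1334,18.0430) T_A=(18.5920,16.3795) T_B=(21.7738,24.4175) sweep=68.0707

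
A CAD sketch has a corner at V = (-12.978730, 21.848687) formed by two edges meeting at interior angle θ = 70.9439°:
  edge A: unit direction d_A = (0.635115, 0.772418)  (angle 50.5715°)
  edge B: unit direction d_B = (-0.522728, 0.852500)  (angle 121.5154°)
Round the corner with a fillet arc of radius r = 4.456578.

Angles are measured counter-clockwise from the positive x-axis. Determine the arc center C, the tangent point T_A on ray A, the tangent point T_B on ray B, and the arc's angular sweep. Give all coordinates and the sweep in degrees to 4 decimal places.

bisector direction at 86.0434° = (0.069000,0.997617)
center distance |VC| = r/sin(θ/2) = 4.456578/sin(35.4719°) = 7.679726
C = V + |VC|·bis = (-12.4488,29.5101)
T_A = V + ((C−V)·d_A)·d_A = V + 6.2544·d_A = (-9.0065,26.6797)
T_B = V + ((C−V)·d_B)·d_B = V + 6.2544·d_B = (-16.2481,27.1805)
sweep = 180° − θ = 109.0561°

center=(-12.4488,29.5101) T_A=(-9.0065,26.6797) T_B=(-16.2481,27.1805) sweep=109.0561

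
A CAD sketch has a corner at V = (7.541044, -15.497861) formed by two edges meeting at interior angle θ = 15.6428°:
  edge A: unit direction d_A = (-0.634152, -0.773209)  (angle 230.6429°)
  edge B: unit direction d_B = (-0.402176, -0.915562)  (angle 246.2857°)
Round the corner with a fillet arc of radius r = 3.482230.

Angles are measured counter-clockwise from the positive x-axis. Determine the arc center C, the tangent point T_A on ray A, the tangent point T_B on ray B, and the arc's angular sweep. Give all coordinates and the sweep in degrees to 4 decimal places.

center=(-5.8425,-37.3073) T_A=(-8.5350,-35.0991) T_B=(-2.6543,-38.7078) sweep=164.3572

bisector direction at 238.4643° = (-0.523030,-0.852314)
center distance |VC| = r/sin(θ/2) = 3.482230/sin(7.8214°) = 25.588525
C = V + |VC|·bis = (-5.8425,-37.3073)
T_A = V + ((C−V)·d_A)·d_A = V + 25.3505·d_A = (-8.5350,-35.0991)
T_B = V + ((C−V)·d_B)·d_B = V + 25.3505·d_B = (-2.6543,-38.7078)
sweep = 180° − θ = 164.3572°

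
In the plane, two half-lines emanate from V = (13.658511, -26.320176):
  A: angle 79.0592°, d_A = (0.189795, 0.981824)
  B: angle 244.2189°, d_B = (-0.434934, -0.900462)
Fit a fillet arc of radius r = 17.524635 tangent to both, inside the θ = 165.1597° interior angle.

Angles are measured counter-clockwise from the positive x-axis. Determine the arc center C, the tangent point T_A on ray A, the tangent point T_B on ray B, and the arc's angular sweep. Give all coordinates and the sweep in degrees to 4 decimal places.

center=(-3.1144,-20.7533) T_A=(14.0917,-24.0793) T_B=(12.6659,-28.3753) sweep=14.8403

bisector direction at 161.6390° = (-0.949091,0.315002)
center distance |VC| = r/sin(θ/2) = 17.524635/sin(82.5798°) = 17.672629
C = V + |VC|·bis = (-3.1144,-20.7533)
T_A = V + ((C−V)·d_A)·d_A = V + 2.2823·d_A = (14.0917,-24.0793)
T_B = V + ((C−V)·d_B)·d_B = V + 2.2823·d_B = (12.6659,-28.3753)
sweep = 180° − θ = 14.8403°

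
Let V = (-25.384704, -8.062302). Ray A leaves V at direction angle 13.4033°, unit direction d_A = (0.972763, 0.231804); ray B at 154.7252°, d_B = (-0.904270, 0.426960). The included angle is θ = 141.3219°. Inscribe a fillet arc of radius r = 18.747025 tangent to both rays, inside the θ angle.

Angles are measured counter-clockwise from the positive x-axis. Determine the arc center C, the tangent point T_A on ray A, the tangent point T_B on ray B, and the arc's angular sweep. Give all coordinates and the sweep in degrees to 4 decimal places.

center=(-23.3301,11.6992) T_A=(-18.9844,-6.5372) T_B=(-31.3343,-5.2531) sweep=38.6781

bisector direction at 84.0643° = (0.103413,0.994638)
center distance |VC| = r/sin(θ/2) = 18.747025/sin(70.6609°) = 19.868072
C = V + |VC|·bis = (-23.3301,11.6992)
T_A = V + ((C−V)·d_A)·d_A = V + 6.5795·d_A = (-18.9844,-6.5372)
T_B = V + ((C−V)·d_B)·d_B = V + 6.5795·d_B = (-31.3343,-5.2531)
sweep = 180° − θ = 38.6781°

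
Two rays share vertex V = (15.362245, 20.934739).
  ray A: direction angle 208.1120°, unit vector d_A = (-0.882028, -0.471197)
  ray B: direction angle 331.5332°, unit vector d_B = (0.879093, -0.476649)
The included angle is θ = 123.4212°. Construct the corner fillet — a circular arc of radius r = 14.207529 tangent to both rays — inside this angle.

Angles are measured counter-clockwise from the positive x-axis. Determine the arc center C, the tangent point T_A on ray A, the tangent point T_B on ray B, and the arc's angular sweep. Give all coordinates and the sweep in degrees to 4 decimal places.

center=(15.3123,4.8003) T_A=(8.6177,17.3317) T_B=(22.0843,17.2900) sweep=56.5788

bisector direction at 269.8226° = (-0.003096,-0.999995)
center distance |VC| = r/sin(θ/2) = 14.207529/sin(61.7106°) = 16.134559
C = V + |VC|·bis = (15.3123,4.8003)
T_A = V + ((C−V)·d_A)·d_A = V + 7.6466·d_A = (8.6177,17.3317)
T_B = V + ((C−V)·d_B)·d_B = V + 7.6466·d_B = (22.0843,17.2900)
sweep = 180° − θ = 56.5788°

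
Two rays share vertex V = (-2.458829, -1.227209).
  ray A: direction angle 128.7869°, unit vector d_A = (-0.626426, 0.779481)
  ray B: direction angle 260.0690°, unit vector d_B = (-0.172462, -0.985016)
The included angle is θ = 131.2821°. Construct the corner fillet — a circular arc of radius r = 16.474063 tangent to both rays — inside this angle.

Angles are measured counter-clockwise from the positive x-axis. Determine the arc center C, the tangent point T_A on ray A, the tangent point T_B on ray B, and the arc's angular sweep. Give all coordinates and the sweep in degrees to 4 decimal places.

bisector direction at 194.4280° = (-0.968462,-0.249162)
center distance |VC| = r/sin(θ/2) = 16.474063/sin(65.6411°) = 18.083903
C = V + |VC|·bis = (-19.9724,-5.7330)
T_A = V + ((C−V)·d_A)·d_A = V + 7.4587·d_A = (-7.1312,4.5867)
T_B = V + ((C−V)·d_B)·d_B = V + 7.4587·d_B = (-3.7452,-8.5742)
sweep = 180° − θ = 48.7179°

center=(-19.9724,-5.7330) T_A=(-7.1312,4.5867) T_B=(-3.7452,-8.5742) sweep=48.7179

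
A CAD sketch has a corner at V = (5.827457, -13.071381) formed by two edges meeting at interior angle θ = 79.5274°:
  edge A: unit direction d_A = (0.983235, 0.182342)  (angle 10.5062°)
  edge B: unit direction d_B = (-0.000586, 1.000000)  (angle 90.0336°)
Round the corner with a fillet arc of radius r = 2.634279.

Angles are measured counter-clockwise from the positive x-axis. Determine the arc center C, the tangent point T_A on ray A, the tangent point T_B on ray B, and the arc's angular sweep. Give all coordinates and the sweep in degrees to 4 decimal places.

center=(8.4599,-9.9040) T_A=(8.9402,-12.4941) T_B=(5.8256,-9.9055) sweep=100.4726

bisector direction at 50.2699° = (0.639172,0.769064)
center distance |VC| = r/sin(θ/2) = 2.634279/sin(39.7637°) = 4.118488
C = V + |VC|·bis = (8.4599,-9.9040)
T_A = V + ((C−V)·d_A)·d_A = V + 3.1658·d_A = (8.9402,-12.4941)
T_B = V + ((C−V)·d_B)·d_B = V + 3.1658·d_B = (5.8256,-9.9055)
sweep = 180° − θ = 100.4726°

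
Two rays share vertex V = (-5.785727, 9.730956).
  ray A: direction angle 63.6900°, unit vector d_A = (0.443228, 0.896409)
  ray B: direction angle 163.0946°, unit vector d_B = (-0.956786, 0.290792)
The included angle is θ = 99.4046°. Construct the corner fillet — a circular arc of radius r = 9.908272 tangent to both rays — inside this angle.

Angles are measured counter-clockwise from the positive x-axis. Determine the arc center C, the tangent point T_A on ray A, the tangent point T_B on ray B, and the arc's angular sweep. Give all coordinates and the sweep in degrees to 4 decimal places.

bisector direction at 113.3923° = (-0.397025,0.917808)
center distance |VC| = r/sin(θ/2) = 9.908272/sin(49.7023°) = 12.991145
C = V + |VC|·bis = (-10.9435,21.6543)
T_A = V + ((C−V)·d_A)·d_A = V + 8.4021·d_A = (-2.0617,17.2627)
T_B = V + ((C−V)·d_B)·d_B = V + 8.4021·d_B = (-13.8248,12.1742)
sweep = 180° − θ = 80.5954°

center=(-10.9435,21.6543) T_A=(-2.0617,17.2627) T_B=(-13.8248,12.1742) sweep=80.5954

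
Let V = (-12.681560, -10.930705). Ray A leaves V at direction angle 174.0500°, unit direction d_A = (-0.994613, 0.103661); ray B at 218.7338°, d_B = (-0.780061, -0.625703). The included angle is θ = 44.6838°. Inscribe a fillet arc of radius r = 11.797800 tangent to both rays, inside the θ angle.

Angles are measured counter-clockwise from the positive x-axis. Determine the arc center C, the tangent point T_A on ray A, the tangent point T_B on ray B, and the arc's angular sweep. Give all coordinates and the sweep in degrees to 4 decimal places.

center=(-42.4561,-19.6892) T_A=(-41.2331,-7.9550) T_B=(-35.0742,-28.8923) sweep=135.3162

bisector direction at 196.3919° = (-0.959354,-0.282206)
center distance |VC| = r/sin(θ/2) = 11.797800/sin(22.3419°) = 31.036007
C = V + |VC|·bis = (-42.4561,-19.6892)
T_A = V + ((C−V)·d_A)·d_A = V + 28.7062·d_A = (-41.2331,-7.9550)
T_B = V + ((C−V)·d_B)·d_B = V + 28.7062·d_B = (-35.0742,-28.8923)
sweep = 180° − θ = 135.3162°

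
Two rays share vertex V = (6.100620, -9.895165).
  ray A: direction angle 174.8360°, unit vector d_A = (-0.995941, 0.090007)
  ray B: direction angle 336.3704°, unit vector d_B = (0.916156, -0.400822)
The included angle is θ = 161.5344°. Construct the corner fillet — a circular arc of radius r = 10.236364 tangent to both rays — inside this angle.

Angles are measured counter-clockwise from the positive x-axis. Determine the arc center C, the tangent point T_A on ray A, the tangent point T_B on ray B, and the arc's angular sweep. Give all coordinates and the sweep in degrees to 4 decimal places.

bisector direction at 255.6032° = (-0.248636,-0.968597)
center distance |VC| = r/sin(θ/2) = 10.236364/sin(80.7672°) = 10.370721
C = V + |VC|·bis = (3.5221,-19.9402)
T_A = V + ((C−V)·d_A)·d_A = V + 1.6639·d_A = (4.4434,-9.7454)
T_B = V + ((C−V)·d_B)·d_B = V + 1.6639·d_B = (7.6251,-10.5621)
sweep = 180° − θ = 18.4656°

center=(3.5221,-19.9402) T_A=(4.4434,-9.7454) T_B=(7.6251,-10.5621) sweep=18.4656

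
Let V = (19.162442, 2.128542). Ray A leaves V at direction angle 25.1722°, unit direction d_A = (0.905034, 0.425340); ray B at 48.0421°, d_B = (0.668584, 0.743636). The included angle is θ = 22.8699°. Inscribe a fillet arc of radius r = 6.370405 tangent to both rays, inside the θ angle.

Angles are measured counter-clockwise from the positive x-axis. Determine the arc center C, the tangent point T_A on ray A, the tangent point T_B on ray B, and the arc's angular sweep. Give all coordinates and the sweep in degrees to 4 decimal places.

bisector direction at 36.6072° = (0.802743,0.596325)
center distance |VC| = r/sin(θ/2) = 6.370405/sin(11.4350°) = 32.132338
C = V + |VC|·bis = (44.9565,21.2899)
T_A = V + ((C−V)·d_A)·d_A = V + 31.4945·d_A = (47.6660,15.5244)
T_B = V + ((C−V)·d_B)·d_B = V + 31.4945·d_B = (40.2192,25.5490)
sweep = 180° − θ = 157.1301°

center=(44.9565,21.2899) T_A=(47.6660,15.5244) T_B=(40.2192,25.5490) sweep=157.1301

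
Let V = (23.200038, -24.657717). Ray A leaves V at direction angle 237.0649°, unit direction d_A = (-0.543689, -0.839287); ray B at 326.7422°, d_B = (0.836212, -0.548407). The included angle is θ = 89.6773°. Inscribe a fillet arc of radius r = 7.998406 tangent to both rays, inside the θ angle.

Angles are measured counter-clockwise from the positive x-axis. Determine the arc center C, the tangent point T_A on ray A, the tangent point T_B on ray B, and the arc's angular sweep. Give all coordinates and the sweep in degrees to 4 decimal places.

center=(25.5398,-35.7572) T_A=(18.8268,-31.4086) T_B=(29.9262,-29.0689) sweep=90.3227

bisector direction at 281.9035° = (0.206265,-0.978496)
center distance |VC| = r/sin(θ/2) = 7.998406/sin(44.8387°) = 11.343443
C = V + |VC|·bis = (25.5398,-35.7572)
T_A = V + ((C−V)·d_A)·d_A = V + 8.0436·d_A = (18.8268,-31.4086)
T_B = V + ((C−V)·d_B)·d_B = V + 8.0436·d_B = (29.9262,-29.0689)
sweep = 180° − θ = 90.3227°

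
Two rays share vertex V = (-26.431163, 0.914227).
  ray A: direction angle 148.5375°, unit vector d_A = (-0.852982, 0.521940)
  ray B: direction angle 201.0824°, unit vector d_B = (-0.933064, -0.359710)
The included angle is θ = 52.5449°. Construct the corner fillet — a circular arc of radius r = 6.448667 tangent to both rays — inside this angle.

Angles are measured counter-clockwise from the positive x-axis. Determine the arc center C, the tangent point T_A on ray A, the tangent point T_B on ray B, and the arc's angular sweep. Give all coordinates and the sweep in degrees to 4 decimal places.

bisector direction at 174.8099° = (-0.995900,0.090460)
center distance |VC| = r/sin(θ/2) = 6.448667/sin(26.2724°) = 14.568647
C = V + |VC|·bis = (-40.9401,2.2321)
T_A = V + ((C−V)·d_A)·d_A = V + 13.0637·d_A = (-37.5743,7.7327)
T_B = V + ((C−V)·d_B)·d_B = V + 13.0637·d_B = (-38.6204,-3.7849)
sweep = 180° − θ = 127.4551°

center=(-40.9401,2.2321) T_A=(-37.5743,7.7327) T_B=(-38.6204,-3.7849) sweep=127.4551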